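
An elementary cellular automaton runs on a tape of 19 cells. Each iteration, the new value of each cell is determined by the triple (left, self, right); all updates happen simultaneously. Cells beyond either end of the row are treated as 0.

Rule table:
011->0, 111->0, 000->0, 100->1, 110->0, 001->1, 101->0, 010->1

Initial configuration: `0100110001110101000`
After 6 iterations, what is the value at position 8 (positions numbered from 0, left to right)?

1111001010000101100
0000111011001100010
0001000000110010111
0011100001001110000
0100010011110001000
1110111100001011100
position 8 holds 0

0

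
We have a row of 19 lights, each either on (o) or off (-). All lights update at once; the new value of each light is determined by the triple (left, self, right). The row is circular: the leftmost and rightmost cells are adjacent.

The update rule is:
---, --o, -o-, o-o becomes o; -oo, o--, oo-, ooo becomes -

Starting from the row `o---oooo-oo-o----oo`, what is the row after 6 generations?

-ooo---ooo--o--o---

generation 1: --oo----o--oo-ooo--
generation 2: oo---oooo-o--o----o
generation 3: ---oo----oo-oo-ooo-
generation 4: ooo---ooo--o--o----
generation 5: ----oo----oo-oo-ooo
generation 6: -ooo---ooo--o--o---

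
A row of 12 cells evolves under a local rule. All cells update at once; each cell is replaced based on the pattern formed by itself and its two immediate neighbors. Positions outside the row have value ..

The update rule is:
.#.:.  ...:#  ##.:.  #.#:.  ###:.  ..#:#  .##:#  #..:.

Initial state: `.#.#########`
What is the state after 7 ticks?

tick 1: #..#........
tick 2: ..#..#######
tick 3: ##..##......
tick 4: #..##..#####
tick 5: ..##..##....
tick 6: ###..##..###
tick 7: #...##..##..

#...##..##..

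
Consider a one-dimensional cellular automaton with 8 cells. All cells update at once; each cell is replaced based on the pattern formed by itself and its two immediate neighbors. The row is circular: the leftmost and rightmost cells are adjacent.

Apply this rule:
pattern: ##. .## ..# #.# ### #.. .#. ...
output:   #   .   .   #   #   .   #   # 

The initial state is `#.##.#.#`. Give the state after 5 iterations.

###.##.#

iteration 1: ##.####.
iteration 2: .##.####
iteration 3: #.##.###
iteration 4: ##.##.##
iteration 5: ###.##.#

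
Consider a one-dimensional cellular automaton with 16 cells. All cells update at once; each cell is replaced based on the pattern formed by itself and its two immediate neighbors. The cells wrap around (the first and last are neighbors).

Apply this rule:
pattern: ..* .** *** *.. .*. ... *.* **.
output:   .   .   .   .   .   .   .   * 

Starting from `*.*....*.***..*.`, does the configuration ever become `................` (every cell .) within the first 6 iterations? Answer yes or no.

...........*....
................
all cells are . at iteration 2

yes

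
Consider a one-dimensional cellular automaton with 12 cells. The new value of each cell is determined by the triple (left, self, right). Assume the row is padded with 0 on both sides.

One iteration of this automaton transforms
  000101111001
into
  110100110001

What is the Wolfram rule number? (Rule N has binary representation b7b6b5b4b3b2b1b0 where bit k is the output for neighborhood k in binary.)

133

position 6: 111 → 1  (bit 7 = 1)
position 8: 110 → 0  (bit 6 = 0)
position 4: 101 → 0  (bit 5 = 0)
position 9: 100 → 0  (bit 4 = 0)
position 5: 011 → 0  (bit 3 = 0)
position 3: 010 → 1  (bit 2 = 1)
position 2: 001 → 0  (bit 1 = 0)
position 0: 000 → 1  (bit 0 = 1)
bits b7..b0 = 10000101 = 133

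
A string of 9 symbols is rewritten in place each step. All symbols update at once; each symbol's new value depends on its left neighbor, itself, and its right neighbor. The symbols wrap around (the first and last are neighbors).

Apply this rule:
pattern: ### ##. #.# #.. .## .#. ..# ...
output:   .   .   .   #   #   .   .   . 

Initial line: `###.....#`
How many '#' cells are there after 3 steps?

2

...#....#
#...#....
.#...#...
count of #: 2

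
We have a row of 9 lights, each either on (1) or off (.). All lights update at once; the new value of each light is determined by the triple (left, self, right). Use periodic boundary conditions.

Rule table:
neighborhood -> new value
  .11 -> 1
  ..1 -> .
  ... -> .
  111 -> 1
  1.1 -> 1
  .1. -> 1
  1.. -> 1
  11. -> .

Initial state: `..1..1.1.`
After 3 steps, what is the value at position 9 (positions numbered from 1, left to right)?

1

..11.1111
1.1.1111.
1111111.1
position 9 holds 1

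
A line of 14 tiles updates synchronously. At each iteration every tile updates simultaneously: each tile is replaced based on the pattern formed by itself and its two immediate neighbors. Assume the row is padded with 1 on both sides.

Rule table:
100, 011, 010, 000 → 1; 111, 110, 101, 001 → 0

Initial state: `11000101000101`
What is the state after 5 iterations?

00110101110101
10100101000101
00110101110101  (repeats iteration 1; period 2)
iteration 5: 00110101110101

00110101110101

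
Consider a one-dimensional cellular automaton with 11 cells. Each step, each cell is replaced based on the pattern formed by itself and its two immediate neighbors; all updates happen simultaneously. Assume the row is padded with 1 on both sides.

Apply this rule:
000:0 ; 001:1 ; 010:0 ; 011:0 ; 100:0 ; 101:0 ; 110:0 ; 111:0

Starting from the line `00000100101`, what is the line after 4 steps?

00001001000
00010010001
00100100010
01001000100

01001000100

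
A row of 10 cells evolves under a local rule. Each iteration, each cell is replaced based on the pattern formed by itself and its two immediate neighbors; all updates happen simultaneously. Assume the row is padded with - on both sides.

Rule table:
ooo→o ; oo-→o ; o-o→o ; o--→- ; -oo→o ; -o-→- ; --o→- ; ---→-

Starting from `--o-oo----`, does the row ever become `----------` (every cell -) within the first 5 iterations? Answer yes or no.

no

iteration 1: ---ooo----
iteration 2: ---ooo----  (fixed point — unchanged through iteration 5)
iteration 5 is ---ooo----, still not uniform -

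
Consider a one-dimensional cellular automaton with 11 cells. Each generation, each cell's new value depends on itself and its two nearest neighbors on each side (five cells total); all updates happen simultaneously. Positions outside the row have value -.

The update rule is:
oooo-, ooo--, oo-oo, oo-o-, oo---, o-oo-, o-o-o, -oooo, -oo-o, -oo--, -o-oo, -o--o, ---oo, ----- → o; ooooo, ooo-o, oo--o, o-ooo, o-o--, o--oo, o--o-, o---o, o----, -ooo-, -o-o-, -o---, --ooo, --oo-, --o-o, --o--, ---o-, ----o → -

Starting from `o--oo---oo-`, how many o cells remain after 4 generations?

4

-o--oo-o-oo
--o--oooooo
---o--o--oo
o---o--o--o
count of o: 4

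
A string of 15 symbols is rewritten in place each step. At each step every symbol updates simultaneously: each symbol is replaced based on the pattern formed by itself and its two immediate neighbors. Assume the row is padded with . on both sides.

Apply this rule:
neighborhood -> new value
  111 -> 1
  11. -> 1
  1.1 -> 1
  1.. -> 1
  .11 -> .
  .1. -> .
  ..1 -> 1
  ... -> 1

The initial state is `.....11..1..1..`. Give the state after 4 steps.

step 1: 11111.111.11.11
step 2: .11111.111.11.1
step 3: 1.11111.111.11.
step 4: .1.11111.111.11

.1.11111.111.11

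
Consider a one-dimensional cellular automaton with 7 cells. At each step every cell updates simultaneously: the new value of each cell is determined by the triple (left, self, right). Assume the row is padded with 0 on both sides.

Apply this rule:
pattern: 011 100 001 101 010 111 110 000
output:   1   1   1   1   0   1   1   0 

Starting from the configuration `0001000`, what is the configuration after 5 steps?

0010100
0101010
1010101
0101010  (repeats step 2; period 2)
step 5: 1010101

1010101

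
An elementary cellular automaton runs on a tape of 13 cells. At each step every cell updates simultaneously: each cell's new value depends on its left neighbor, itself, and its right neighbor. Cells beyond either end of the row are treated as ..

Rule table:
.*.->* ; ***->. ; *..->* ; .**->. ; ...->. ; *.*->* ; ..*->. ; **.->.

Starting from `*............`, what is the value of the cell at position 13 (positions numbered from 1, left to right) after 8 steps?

.

**...........
..*..........
..**.........
....*........
....**.......
......*......
......**.....
........*....
position 13 holds .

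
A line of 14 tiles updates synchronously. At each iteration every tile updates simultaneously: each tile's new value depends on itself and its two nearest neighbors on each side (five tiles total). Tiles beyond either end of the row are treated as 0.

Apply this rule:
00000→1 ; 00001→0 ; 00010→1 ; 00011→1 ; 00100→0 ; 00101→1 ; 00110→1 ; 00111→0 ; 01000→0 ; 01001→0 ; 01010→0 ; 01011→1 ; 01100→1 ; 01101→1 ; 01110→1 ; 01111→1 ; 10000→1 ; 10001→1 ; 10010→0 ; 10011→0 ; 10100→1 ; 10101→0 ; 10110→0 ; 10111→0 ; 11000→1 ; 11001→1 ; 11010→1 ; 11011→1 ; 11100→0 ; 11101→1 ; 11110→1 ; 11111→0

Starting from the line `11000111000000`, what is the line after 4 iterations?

01110101000111

11111010111111
01011101010010
11101110010000
01110101000111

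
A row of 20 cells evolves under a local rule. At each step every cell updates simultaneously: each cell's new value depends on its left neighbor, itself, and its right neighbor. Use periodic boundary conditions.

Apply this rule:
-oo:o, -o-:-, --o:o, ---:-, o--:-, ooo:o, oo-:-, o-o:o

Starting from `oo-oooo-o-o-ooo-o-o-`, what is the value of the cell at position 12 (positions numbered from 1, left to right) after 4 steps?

-

step 1: o-oooo-o-o-ooo-o-o-o
step 2: -oooo-o-o-ooo-o-o-oo
step 3: oooo-o-o-ooo-o-o-oo-
step 4: ooo-o-o-ooo-o-o-oo-o
position 12 holds -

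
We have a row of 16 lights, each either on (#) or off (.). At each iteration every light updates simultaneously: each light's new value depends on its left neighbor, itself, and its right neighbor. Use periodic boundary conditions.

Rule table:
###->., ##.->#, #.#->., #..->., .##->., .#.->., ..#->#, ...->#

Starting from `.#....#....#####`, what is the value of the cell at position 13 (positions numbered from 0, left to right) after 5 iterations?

#

...###..###....#
.##..#.#..#.###.
#.#.#....#....#.
......###..###..
######..#.#..#.#
position 13 holds #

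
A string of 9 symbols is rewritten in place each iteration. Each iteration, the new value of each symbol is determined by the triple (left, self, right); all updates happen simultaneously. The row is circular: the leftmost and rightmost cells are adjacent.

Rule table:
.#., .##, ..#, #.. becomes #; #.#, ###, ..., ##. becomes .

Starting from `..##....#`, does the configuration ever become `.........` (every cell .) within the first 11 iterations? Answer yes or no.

###.#..##
....####.
...##...#
#.##.#.##
..#..#.#.
.#####.##
.#.....#.
###...###
...#.##..
..##.#.#.
.##..#.##
iteration 11 is .##..#.##, still not uniform .

no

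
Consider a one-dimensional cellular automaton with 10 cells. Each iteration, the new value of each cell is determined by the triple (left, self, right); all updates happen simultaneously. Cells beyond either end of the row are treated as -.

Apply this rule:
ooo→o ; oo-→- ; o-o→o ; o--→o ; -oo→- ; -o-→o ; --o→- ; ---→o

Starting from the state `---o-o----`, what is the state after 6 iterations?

o-oo-oo-oo

oo-ooooooo
--o-ooooo-
o-oo-ooo-o
oo--o-o-oo
--o-oooo--
o-oo-oo-oo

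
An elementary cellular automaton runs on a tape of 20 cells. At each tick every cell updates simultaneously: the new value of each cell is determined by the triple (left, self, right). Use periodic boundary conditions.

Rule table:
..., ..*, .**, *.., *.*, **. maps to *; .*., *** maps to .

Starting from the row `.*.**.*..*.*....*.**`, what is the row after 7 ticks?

tick 1: *.****.**.*.****.***
tick 2: ***..*****.**..***..
tick 3: *.****...*******.***
tick 4: ***..*****.....***..
tick 5: *.****...*******.***  (repeats tick 3; period 2)
tick 7: *.****...*******.***

*.****...*******.***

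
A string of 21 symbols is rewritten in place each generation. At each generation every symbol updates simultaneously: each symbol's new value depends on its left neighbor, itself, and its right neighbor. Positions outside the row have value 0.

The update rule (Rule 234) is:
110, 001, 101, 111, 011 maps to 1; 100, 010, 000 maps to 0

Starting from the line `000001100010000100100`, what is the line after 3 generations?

generation 1: 000011100100001001000
generation 2: 000111101000010010000
generation 3: 001111110000100100000

001111110000100100000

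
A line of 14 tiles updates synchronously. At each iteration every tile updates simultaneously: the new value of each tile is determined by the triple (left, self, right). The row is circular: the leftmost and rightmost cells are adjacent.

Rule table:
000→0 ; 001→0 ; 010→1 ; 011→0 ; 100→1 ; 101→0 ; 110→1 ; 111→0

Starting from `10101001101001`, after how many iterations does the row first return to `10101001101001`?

14

10101100101100
10100110100110
10110010110010
10011010011010
11001011001010
01101001101010
00101100101011
10100110101001
10110010101100
10011010100110
11001010110010
01101010011010
00101011001011
10101001101001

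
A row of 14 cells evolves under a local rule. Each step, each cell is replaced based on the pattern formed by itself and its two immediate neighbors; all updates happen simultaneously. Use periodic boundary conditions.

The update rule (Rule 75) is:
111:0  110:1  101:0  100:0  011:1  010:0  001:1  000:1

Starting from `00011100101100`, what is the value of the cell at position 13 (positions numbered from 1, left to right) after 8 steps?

11110101001101
00010000011101
01100111110100
11101100010001
00101101100111
01001101101101
00011101101100
11110101101101
position 13 holds 0

0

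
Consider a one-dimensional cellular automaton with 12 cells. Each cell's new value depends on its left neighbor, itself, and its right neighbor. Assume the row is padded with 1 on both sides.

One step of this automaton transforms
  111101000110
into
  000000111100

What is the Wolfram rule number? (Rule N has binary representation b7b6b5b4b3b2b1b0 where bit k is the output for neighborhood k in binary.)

27

position 0: 111 → 0  (bit 7 = 0)
position 3: 110 → 0  (bit 6 = 0)
position 4: 101 → 0  (bit 5 = 0)
position 6: 100 → 1  (bit 4 = 1)
position 9: 011 → 1  (bit 3 = 1)
position 5: 010 → 0  (bit 2 = 0)
position 8: 001 → 1  (bit 1 = 1)
position 7: 000 → 1  (bit 0 = 1)
bits b7..b0 = 00011011 = 27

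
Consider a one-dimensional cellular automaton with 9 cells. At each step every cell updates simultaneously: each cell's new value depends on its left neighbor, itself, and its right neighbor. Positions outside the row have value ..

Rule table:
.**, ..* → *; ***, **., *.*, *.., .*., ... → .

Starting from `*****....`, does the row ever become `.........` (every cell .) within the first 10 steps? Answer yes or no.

yes

step 1: *........
step 2: .........
all cells are . at step 2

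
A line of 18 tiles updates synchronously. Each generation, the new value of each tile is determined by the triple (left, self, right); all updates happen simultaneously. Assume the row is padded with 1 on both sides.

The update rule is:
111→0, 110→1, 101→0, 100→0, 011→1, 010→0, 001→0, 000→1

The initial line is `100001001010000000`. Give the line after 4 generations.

101100000000111110
101101111110100010
101101000010001000
101100011000100010

101100011000100010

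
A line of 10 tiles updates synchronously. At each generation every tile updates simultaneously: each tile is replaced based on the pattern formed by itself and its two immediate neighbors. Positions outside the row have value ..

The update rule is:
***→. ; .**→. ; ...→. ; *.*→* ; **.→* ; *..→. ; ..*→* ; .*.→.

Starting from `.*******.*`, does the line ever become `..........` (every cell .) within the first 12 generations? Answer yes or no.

*......**.
......*.*.
.....*.*..
....*.*...
...*.*....
..*.*.....
.*.*......
*.*.......
.*........
*.........
..........
all cells are . at generation 11

yes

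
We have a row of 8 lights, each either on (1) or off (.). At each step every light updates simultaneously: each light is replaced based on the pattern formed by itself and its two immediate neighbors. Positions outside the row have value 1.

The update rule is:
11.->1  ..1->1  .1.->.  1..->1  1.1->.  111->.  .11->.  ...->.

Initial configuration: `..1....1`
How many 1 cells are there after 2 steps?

3

11.1..1.
.1..11..
count of 1: 3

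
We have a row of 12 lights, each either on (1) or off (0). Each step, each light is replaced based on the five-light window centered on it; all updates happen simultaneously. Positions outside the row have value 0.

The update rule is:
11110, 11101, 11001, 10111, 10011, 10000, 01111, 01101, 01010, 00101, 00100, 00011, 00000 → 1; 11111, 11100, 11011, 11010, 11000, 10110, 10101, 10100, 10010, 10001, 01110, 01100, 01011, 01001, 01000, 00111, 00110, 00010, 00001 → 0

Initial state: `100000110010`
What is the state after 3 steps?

100101010001

101101001010
100100001100
100101010001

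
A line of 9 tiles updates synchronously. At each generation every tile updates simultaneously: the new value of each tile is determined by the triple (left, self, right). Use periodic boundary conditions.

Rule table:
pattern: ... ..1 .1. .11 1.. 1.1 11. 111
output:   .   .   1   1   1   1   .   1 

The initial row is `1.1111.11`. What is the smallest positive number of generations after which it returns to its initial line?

.1111.111
1111.111.
111.111.1
11.111.11
1.111.111
.111.1111
111.1111.
11.1111.1
1.1111.11

9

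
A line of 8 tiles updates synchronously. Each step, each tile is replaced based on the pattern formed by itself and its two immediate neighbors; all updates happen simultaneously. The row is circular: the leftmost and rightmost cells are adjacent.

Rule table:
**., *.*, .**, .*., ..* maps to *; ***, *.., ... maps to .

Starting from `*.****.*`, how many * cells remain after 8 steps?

***..***
..*.**..
.*****..
**...*..
**..**.*
.*.*****
****...*
...*..**
count of *: 3

3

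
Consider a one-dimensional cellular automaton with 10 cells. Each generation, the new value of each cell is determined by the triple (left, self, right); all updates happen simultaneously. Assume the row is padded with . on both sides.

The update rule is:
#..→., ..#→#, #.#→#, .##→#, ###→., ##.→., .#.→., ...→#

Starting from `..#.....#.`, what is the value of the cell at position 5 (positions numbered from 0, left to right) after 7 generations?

.

generation 1: ##..####..
generation 2: #..##....#
generation 3: ..##..###.
generation 4: ###..##...
generation 5: #...##..##
generation 6: ..###..##.
generation 7: ###...##..
position 5 holds .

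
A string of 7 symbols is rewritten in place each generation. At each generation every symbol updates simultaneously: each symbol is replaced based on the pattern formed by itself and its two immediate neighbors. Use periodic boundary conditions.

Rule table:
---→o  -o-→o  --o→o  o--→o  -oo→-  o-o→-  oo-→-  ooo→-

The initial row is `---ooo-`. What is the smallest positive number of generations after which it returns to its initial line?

ooo---o
---ooo-

2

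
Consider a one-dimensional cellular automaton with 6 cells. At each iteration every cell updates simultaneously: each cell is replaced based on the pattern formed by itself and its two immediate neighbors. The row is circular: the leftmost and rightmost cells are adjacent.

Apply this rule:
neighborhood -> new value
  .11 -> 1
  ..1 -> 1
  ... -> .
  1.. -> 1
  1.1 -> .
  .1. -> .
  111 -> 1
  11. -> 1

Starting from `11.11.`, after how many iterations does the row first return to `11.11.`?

1

iteration 1: 11.11.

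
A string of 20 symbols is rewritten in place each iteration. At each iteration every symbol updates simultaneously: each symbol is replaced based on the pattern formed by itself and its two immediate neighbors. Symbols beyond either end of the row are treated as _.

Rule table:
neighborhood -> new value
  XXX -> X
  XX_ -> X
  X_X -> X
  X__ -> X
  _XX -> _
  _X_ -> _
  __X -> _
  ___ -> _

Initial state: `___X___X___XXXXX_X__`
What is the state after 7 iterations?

__________X___X___XX

____X___X___XXXXX_X_
_____X___X___XXXXX_X
______X___X___XXXXX_
_______X___X___XXXXX
________X___X___XXXX
_________X___X___XXX
__________X___X___XX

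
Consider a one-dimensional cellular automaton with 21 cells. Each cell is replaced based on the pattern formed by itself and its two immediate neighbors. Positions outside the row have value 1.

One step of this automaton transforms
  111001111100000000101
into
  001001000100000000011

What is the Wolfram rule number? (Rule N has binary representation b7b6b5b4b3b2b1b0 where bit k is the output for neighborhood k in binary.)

position 0: 111 → 0  (bit 7 = 0)
position 2: 110 → 1  (bit 6 = 1)
position 19: 101 → 1  (bit 5 = 1)
position 3: 100 → 0  (bit 4 = 0)
position 5: 011 → 1  (bit 3 = 1)
position 18: 010 → 0  (bit 2 = 0)
position 4: 001 → 0  (bit 1 = 0)
position 11: 000 → 0  (bit 0 = 0)
bits b7..b0 = 01101000 = 104

104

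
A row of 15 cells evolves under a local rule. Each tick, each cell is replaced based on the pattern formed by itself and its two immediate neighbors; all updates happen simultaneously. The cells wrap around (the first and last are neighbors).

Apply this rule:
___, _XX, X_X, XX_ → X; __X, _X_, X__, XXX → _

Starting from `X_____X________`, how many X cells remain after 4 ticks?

__XXX___XXXXXX_
X_X_X_X_X____X_
_X_X_X_X__XX__X
X_X_X_X___XX___
count of X: 6

6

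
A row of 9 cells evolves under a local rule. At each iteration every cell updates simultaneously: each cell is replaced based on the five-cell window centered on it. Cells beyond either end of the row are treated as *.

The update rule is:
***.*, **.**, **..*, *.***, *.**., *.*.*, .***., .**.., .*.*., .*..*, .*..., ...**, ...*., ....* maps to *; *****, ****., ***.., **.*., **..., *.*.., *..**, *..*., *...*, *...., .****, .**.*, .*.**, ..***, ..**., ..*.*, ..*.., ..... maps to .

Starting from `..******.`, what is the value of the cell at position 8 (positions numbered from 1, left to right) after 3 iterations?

*......**
.....**..
...**.**.
position 8 holds *

*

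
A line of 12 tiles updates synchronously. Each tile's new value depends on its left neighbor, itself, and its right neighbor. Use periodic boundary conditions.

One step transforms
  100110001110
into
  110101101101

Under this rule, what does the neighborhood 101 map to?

1

At position 11 the neighborhood is 101; the next row has 1 there.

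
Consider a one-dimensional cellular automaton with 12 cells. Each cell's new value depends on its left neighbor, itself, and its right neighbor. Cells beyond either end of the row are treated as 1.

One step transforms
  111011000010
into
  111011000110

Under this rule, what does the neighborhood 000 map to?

0

At position 7 the neighborhood is 000; the next row has 0 there.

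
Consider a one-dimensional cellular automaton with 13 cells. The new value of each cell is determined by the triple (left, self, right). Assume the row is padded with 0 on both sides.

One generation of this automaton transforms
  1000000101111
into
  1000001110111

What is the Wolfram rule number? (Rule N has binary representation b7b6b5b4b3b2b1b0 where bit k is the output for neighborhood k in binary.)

230

position 10: 111 → 1  (bit 7 = 1)
position 12: 110 → 1  (bit 6 = 1)
position 8: 101 → 1  (bit 5 = 1)
position 1: 100 → 0  (bit 4 = 0)
position 9: 011 → 0  (bit 3 = 0)
position 0: 010 → 1  (bit 2 = 1)
position 6: 001 → 1  (bit 1 = 1)
position 2: 000 → 0  (bit 0 = 0)
bits b7..b0 = 11100110 = 230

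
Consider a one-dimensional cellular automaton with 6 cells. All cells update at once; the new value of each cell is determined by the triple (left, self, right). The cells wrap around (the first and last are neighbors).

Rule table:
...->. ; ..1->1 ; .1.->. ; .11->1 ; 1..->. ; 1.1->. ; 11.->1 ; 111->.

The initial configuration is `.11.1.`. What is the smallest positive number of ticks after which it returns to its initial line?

6

111...
1.1..1
1...11
1..11.
..111.
.11.1.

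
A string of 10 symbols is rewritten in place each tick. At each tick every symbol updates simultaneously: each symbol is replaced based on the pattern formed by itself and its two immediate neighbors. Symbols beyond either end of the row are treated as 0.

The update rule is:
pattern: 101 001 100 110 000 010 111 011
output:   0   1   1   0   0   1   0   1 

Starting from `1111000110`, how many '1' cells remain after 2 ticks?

1000101101
1101101001
count of 1: 6

6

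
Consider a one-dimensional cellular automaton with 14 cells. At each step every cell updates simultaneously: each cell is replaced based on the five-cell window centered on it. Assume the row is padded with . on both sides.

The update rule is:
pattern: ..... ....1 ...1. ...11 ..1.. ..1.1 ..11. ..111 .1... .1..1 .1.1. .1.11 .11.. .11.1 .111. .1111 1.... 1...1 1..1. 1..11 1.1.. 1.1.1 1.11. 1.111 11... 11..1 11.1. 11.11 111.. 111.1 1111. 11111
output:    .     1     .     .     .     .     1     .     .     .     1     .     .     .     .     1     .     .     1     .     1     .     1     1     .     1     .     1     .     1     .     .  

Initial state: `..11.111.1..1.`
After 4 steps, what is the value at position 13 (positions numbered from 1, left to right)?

.

step 1: 1.1.11.1.1.1..
step 2: .1..1...1.11..
step 3: ...1......1...
step 4: .1......1.....
position 13 holds .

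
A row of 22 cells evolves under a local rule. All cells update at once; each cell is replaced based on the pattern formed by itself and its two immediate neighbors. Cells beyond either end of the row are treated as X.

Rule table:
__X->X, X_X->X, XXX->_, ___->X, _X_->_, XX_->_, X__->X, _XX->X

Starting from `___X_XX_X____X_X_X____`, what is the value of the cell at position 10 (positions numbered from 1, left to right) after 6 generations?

_

XXX_XX_X_XXXX_X_X_XXXX
___XX_X_XX___X_X_XX___
XXXX_X_XX_XXX_X_XX_XXX
____X_XX_XX__X_XX_XX__
XXXX_XX_XX_XX_XX_XX_XX
____XX_XX_XX_XX_XX_XX_
position 10 holds _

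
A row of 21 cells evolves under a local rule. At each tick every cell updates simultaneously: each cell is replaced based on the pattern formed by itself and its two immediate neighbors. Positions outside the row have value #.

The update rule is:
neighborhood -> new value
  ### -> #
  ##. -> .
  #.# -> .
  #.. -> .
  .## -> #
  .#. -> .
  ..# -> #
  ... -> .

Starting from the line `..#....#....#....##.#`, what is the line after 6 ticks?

tick 1: .#....#....#....##..#
tick 2: .....#....#....##..##
tick 3: ....#....#....##..###
tick 4: ...#....#....##..####
tick 5: ..#....#....##..#####
tick 6: .#....#....##..######

.#....#....##..######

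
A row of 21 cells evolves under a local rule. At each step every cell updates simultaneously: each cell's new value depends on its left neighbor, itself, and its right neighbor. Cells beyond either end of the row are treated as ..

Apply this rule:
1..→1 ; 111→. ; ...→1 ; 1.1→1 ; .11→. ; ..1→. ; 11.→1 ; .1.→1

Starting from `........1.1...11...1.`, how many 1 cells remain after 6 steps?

9

1111111.11111..111.11
......11....11...11.1
11111..1111..111..111
....11....11...11...1
111..1111..111..111.1
..11....11...11...111
count of 1: 9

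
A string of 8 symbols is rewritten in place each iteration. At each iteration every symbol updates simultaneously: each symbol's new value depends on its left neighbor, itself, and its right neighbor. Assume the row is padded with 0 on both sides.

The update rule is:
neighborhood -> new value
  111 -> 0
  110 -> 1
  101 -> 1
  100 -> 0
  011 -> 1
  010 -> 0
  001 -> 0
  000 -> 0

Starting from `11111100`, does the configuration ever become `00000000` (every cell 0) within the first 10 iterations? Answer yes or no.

10000100
00000000
all cells are 0 at iteration 2

yes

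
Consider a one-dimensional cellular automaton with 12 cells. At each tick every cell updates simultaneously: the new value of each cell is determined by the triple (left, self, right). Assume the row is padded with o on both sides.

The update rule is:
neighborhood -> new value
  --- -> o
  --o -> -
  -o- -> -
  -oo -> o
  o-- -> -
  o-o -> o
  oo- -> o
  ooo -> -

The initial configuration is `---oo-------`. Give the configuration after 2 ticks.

o-ooooo---oo

-o-oo-ooooo-
o-ooooo---oo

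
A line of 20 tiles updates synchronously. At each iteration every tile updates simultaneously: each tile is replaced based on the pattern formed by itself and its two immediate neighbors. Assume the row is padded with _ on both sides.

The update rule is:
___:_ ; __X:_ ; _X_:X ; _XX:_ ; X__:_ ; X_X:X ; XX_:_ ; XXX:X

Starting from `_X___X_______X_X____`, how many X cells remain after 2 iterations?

_X___X_______XXX____
_X___X________X_____
count of X: 3

3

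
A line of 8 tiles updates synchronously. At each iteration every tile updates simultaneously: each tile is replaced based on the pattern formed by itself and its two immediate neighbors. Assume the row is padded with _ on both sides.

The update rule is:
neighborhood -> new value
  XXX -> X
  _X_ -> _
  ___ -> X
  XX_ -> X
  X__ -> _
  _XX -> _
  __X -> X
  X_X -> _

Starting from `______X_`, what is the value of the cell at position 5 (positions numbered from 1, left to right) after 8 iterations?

iteration 1: XXXXXX__
iteration 2: _XXXXX_X
iteration 3: X_XXXX__
iteration 4: ___XXX_X
iteration 5: XXX_XX__
iteration 6: _XX__X_X
iteration 7: X_X_X___
iteration 8: ______XX
position 5 holds _

_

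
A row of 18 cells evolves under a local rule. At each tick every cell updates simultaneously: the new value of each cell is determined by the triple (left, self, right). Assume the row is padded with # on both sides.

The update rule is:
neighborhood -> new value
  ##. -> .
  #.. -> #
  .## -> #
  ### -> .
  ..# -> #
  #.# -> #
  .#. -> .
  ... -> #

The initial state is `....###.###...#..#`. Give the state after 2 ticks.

.....###.###..##..

#####..##..###.###
.....###.###..##..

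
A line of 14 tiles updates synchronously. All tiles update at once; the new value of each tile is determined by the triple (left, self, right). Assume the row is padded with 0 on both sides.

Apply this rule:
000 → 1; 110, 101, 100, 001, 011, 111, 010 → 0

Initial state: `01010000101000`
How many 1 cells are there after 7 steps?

00000110000011
11110000111000
00000110000011  (repeats step 1; period 2)
step 7: 00000110000011
count of 1: 4

4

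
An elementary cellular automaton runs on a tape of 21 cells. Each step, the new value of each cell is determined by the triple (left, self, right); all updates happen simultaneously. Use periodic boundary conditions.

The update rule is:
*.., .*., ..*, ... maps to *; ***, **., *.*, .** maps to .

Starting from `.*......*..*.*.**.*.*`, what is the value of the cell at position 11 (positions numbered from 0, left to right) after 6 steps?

.***********.*....*.*
.............******.*
*************.......*
.............*******.
*************.......*  (repeats step 3; period 2)
step 6: .............*******.
position 11 holds .

.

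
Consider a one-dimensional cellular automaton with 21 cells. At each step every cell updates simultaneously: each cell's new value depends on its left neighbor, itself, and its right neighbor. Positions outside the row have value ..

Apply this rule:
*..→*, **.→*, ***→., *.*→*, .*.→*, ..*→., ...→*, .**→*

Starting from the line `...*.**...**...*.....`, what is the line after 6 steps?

*...**********.******

step 1: **.******.****.******
step 2: ****....***..***....*
step 3: *..****.*.**.*.****.*
step 4: **.*..**********..***
step 5: *****.*........**.*.*
step 6: *...**********.******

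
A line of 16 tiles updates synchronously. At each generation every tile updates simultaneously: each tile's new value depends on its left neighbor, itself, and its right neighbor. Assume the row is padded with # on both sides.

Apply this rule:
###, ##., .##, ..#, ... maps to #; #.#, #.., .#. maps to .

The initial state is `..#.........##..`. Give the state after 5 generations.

.#..##########.#
...###########.#
.#############.#
.#############.#  (fixed point — unchanged through generation 5)

.#############.#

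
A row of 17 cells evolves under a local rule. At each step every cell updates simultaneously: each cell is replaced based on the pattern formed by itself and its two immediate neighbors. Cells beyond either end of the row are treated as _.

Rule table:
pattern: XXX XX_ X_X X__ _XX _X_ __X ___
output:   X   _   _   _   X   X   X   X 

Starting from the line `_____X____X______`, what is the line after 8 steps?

X_XX__XXXX__XX__X

XXXXXX_XXXX_XXXXX
XXXXX__XXX__XXXX_
XXXX__XXX__XXXX__
XXX__XXX__XXXX__X
XX__XXX__XXXX__XX
X__XXX__XXXX__XX_
X_XXX__XXXX__XX__
X_XX__XXXX__XX__X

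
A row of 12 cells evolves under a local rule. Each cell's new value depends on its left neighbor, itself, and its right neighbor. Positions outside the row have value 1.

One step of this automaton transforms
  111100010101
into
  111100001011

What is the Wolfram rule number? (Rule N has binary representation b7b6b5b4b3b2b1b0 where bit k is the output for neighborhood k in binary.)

232

position 0: 111 → 1  (bit 7 = 1)
position 3: 110 → 1  (bit 6 = 1)
position 8: 101 → 1  (bit 5 = 1)
position 4: 100 → 0  (bit 4 = 0)
position 11: 011 → 1  (bit 3 = 1)
position 7: 010 → 0  (bit 2 = 0)
position 6: 001 → 0  (bit 1 = 0)
position 5: 000 → 0  (bit 0 = 0)
bits b7..b0 = 11101000 = 232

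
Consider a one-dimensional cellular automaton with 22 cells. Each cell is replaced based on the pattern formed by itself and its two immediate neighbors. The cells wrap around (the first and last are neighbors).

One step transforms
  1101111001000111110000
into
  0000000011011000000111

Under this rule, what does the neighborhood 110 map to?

At position 1 the neighborhood is 110; the next row has 0 there.

0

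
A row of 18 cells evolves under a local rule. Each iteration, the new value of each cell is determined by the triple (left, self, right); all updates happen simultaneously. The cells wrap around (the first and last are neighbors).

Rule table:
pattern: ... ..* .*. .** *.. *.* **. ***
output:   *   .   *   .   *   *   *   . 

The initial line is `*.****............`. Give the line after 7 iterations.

iteration 1: **...************.
iteration 2: .***............**
iteration 3: *..************..*
iteration 4: **............**..
iteration 5: .************..**.
iteration 6: ............**..**
iteration 7: ***********..**..*

***********..**..*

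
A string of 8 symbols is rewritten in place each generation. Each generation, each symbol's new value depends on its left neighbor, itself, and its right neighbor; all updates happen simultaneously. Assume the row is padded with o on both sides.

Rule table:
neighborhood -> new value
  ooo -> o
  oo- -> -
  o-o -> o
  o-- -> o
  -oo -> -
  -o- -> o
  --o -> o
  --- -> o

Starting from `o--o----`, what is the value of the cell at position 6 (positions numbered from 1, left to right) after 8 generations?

-ooooooo
o-oooooo
-o-ooooo
ooo-oooo
oo-o-ooo
o-ooo-oo
-o-o-o-o
ooooooo-
position 6 holds o

o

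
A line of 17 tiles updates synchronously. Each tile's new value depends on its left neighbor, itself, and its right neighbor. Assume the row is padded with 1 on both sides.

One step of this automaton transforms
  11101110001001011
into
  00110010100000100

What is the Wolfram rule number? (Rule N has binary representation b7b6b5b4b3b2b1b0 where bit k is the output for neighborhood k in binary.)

position 0: 111 → 0  (bit 7 = 0)
position 2: 110 → 1  (bit 6 = 1)
position 3: 101 → 1  (bit 5 = 1)
position 7: 100 → 0  (bit 4 = 0)
position 4: 011 → 0  (bit 3 = 0)
position 10: 010 → 0  (bit 2 = 0)
position 9: 001 → 0  (bit 1 = 0)
position 8: 000 → 1  (bit 0 = 1)
bits b7..b0 = 01100001 = 97

97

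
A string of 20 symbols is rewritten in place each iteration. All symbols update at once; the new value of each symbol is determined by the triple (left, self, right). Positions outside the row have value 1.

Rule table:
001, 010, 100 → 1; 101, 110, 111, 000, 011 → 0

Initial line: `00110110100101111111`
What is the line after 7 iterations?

iteration 1: 11000000111100000000
iteration 2: 00100001000010000001
iteration 3: 11110011100111000010
iteration 4: 00001100011000100110
iteration 5: 10010010100101111000
iteration 6: 01111110111100000101
iteration 7: 00000000000010001100

00000000000010001100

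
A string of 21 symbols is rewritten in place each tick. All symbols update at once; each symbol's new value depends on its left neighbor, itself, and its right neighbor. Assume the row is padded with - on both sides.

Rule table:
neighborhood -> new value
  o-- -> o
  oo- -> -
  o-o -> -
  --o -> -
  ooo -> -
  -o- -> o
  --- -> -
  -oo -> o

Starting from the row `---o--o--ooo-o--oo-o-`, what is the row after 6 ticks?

---o--o--o-o-o--oo-o-

tick 1: ---oo-oo-o---oo-o--oo
tick 2: ---o--o--oo--o--oo-o-
tick 3: ---oo-oo-o-o-oo-o--oo
tick 4: ---o--o--o-o-o--oo-o-
tick 5: ---oo-oo-o-o-oo-o--oo  (repeats tick 3; period 2)
tick 6: ---o--o--o-o-o--oo-o-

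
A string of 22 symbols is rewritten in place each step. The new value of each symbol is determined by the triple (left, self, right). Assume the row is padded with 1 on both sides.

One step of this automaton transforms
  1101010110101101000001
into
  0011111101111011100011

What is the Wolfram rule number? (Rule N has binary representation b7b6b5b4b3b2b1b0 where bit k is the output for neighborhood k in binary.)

position 0: 111 → 0  (bit 7 = 0)
position 1: 110 → 0  (bit 6 = 0)
position 2: 101 → 1  (bit 5 = 1)
position 16: 100 → 1  (bit 4 = 1)
position 7: 011 → 1  (bit 3 = 1)
position 3: 010 → 1  (bit 2 = 1)
position 20: 001 → 1  (bit 1 = 1)
position 17: 000 → 0  (bit 0 = 0)
bits b7..b0 = 00111110 = 62

62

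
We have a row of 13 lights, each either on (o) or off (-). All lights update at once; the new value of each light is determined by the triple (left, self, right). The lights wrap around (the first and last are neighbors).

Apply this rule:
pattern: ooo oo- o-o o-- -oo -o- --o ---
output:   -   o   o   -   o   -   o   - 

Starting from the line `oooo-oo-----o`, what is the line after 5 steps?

ooooo--oo--oo

step 1: ---oooo----oo
step 2: --oo--o---ooo
step 3: -ooo-o---oo-o
step 4: oo-oo---oooo-
step 5: ooooo--oo--oo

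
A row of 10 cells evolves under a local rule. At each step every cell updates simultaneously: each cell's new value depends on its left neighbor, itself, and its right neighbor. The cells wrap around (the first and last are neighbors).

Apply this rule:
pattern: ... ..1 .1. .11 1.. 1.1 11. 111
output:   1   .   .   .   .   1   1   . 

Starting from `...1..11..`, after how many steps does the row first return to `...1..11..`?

40

11.....1.1
.1.111..1.
..1..1....
1......111
1.1111....
.1...1.11.
...1..1.1.
11.....1..
.1.111....
..1..1.111
......1..1
.1111.....
....1.1111
.11..1...1
1.1....1..
.1..11....
.....1.111
.111..1..1
1..1......
.....1111.
1111....1.
...1.11..1
.1..1.1...
.....1..11
.111.....1
1..1.111..
....1..1..
111......1
..1.1111..
1..1...1.1
1....1..1.
..11.....1
...1.111..
11..1..1.1
.1......1.
...1111...
11....1.11
.1.11..1..
..1.1....1
...1..11..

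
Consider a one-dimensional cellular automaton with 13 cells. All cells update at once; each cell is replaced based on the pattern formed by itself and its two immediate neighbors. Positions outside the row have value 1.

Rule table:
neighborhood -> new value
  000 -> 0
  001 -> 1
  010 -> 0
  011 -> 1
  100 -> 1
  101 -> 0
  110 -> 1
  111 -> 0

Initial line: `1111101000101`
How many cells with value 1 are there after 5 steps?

0000100101001
1001011000111
1110011101100
0011110101111
1110010001000
count of 1: 5

5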